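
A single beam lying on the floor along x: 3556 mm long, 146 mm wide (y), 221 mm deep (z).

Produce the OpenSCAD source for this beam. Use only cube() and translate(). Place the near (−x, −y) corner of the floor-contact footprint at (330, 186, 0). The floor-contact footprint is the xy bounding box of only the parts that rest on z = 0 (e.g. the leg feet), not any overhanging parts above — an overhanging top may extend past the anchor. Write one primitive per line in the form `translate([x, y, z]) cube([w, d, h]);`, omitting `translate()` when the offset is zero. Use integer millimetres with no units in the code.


translate([330, 186, 0]) cube([3556, 146, 221]);


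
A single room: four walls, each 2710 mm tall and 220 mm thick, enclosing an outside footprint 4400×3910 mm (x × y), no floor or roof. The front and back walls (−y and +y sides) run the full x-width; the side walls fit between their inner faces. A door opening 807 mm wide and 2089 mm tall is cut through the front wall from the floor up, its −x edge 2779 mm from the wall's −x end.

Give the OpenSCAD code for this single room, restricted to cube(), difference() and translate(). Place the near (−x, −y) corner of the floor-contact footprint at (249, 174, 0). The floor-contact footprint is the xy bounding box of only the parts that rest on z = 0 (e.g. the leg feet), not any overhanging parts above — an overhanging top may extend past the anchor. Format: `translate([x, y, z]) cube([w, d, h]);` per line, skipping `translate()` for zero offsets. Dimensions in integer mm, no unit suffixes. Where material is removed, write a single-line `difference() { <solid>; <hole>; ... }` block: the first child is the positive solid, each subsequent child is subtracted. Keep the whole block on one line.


difference() { translate([249, 174, 0]) cube([4400, 220, 2710]); translate([3028, 174, 0]) cube([807, 220, 2089]); }
translate([249, 3864, 0]) cube([4400, 220, 2710]);
translate([249, 394, 0]) cube([220, 3470, 2710]);
translate([4429, 394, 0]) cube([220, 3470, 2710]);


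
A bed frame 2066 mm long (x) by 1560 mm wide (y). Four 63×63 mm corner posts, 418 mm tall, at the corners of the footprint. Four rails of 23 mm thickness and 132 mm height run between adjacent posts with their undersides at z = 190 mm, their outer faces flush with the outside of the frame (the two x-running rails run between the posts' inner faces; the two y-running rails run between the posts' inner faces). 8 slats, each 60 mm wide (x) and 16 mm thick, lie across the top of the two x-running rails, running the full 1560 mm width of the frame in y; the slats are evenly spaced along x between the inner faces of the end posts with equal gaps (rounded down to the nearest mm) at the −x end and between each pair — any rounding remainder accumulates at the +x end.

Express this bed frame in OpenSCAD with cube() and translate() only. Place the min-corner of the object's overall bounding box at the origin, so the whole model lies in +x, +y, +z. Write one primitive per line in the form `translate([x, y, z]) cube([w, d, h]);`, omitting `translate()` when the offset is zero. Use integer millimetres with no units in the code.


cube([63, 63, 418]);
translate([0, 1497, 0]) cube([63, 63, 418]);
translate([2003, 0, 0]) cube([63, 63, 418]);
translate([2003, 1497, 0]) cube([63, 63, 418]);
translate([63, 0, 190]) cube([1940, 23, 132]);
translate([63, 1537, 190]) cube([1940, 23, 132]);
translate([0, 63, 190]) cube([23, 1434, 132]);
translate([2043, 63, 190]) cube([23, 1434, 132]);
translate([225, 0, 322]) cube([60, 1560, 16]);
translate([447, 0, 322]) cube([60, 1560, 16]);
translate([669, 0, 322]) cube([60, 1560, 16]);
translate([891, 0, 322]) cube([60, 1560, 16]);
translate([1113, 0, 322]) cube([60, 1560, 16]);
translate([1335, 0, 322]) cube([60, 1560, 16]);
translate([1557, 0, 322]) cube([60, 1560, 16]);
translate([1779, 0, 322]) cube([60, 1560, 16]);


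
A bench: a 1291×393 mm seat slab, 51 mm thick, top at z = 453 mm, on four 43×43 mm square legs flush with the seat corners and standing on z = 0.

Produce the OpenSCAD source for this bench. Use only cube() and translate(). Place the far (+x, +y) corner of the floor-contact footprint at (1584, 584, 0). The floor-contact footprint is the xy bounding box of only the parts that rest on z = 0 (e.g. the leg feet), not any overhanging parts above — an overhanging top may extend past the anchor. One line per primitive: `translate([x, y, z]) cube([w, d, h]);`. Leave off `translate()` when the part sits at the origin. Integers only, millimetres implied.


// leg_h = 453 − 51 = 402
translate([293, 191, 402]) cube([1291, 393, 51]);
translate([293, 191, 0]) cube([43, 43, 402]);
translate([293, 541, 0]) cube([43, 43, 402]);
translate([1541, 191, 0]) cube([43, 43, 402]);
translate([1541, 541, 0]) cube([43, 43, 402]);


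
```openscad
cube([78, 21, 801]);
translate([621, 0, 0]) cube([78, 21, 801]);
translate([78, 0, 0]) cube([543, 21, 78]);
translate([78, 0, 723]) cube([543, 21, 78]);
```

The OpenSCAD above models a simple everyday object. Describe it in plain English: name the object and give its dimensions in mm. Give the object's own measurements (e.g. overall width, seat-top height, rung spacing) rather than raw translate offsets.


A rectangular picture frame lying in the x–z plane (depth along y). The opening is 543 mm wide (x) by 645 mm tall (z), surrounded by a border 78 mm wide on all four sides. The frame is 21 mm deep and is made of two full-height vertical stiles with two horizontal rails fitted between them.


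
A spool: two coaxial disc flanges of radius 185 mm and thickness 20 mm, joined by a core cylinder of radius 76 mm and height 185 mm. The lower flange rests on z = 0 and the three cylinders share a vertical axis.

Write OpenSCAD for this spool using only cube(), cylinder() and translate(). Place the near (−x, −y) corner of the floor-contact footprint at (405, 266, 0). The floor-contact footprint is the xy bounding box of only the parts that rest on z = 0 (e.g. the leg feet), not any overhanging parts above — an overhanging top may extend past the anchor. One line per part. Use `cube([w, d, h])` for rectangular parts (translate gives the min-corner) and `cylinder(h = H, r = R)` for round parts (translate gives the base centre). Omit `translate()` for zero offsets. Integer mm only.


translate([590, 451, 0]) cylinder(h = 20, r = 185);
translate([590, 451, 20]) cylinder(h = 185, r = 76);
translate([590, 451, 205]) cylinder(h = 20, r = 185);


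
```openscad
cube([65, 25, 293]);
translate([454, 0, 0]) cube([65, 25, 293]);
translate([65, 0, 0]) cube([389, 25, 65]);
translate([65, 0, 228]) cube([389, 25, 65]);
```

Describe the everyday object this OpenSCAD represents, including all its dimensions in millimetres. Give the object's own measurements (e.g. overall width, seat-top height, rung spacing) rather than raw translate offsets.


A rectangular picture frame lying in the x–z plane (depth along y). The opening is 389 mm wide (x) by 163 mm tall (z), surrounded by a border 65 mm wide on all four sides. The frame is 25 mm deep and is made of two full-height vertical stiles with two horizontal rails fitted between them.


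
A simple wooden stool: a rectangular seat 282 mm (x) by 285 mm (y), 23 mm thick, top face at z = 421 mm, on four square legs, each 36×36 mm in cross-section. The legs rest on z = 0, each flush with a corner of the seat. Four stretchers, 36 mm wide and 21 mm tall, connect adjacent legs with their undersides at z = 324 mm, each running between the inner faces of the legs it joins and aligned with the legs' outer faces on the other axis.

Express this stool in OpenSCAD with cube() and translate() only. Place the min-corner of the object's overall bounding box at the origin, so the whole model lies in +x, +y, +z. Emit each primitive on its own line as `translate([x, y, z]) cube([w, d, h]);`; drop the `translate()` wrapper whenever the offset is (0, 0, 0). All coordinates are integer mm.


// leg_h = 421 - 23 = 398
// stretcher span = 282 - 2*36 = 210
translate([0, 0, 398]) cube([282, 285, 23]);
cube([36, 36, 398]);
translate([246, 0, 0]) cube([36, 36, 398]);
translate([0, 249, 0]) cube([36, 36, 398]);
translate([246, 249, 0]) cube([36, 36, 398]);
translate([36, 0, 324]) cube([210, 36, 21]);
translate([36, 249, 324]) cube([210, 36, 21]);
translate([0, 36, 324]) cube([36, 213, 21]);
translate([246, 36, 324]) cube([36, 213, 21]);


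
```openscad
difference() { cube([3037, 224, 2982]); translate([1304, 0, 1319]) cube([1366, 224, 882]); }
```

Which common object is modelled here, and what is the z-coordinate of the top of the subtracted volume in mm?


A wall with a window opening. The window head height is 2201 mm.

A wall with a rectangular opening subtracted — a window. Sill at z = 1319, opening 882 mm tall, so the head is at 1319 + 882 = 2201 mm.


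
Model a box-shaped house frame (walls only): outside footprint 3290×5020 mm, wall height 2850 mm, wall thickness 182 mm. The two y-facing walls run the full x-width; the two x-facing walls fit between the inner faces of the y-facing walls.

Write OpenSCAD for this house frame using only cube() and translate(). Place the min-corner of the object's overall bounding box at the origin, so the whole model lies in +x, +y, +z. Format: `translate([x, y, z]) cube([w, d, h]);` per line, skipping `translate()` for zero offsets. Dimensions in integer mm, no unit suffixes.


cube([3290, 182, 2850]);
translate([0, 4838, 0]) cube([3290, 182, 2850]);
translate([0, 182, 0]) cube([182, 4656, 2850]);
translate([3108, 182, 0]) cube([182, 4656, 2850]);


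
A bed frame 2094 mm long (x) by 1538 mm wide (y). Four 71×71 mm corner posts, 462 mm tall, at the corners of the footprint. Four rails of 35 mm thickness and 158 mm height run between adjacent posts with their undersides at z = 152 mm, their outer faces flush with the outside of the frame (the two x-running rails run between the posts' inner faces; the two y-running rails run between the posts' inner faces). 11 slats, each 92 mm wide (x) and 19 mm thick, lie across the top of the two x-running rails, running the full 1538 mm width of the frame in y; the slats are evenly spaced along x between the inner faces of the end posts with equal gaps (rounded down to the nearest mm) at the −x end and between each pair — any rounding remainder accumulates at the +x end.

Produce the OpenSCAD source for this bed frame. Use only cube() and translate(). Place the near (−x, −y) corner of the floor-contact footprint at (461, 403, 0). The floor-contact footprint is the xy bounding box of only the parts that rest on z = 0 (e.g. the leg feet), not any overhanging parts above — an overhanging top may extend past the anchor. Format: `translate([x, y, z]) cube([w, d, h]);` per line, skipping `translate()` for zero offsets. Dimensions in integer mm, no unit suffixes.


translate([461, 403, 0]) cube([71, 71, 462]);
translate([461, 1870, 0]) cube([71, 71, 462]);
translate([2484, 403, 0]) cube([71, 71, 462]);
translate([2484, 1870, 0]) cube([71, 71, 462]);
translate([532, 403, 152]) cube([1952, 35, 158]);
translate([532, 1906, 152]) cube([1952, 35, 158]);
translate([461, 474, 152]) cube([35, 1396, 158]);
translate([2520, 474, 152]) cube([35, 1396, 158]);
translate([610, 403, 310]) cube([92, 1538, 19]);
translate([780, 403, 310]) cube([92, 1538, 19]);
translate([950, 403, 310]) cube([92, 1538, 19]);
translate([1120, 403, 310]) cube([92, 1538, 19]);
translate([1290, 403, 310]) cube([92, 1538, 19]);
translate([1460, 403, 310]) cube([92, 1538, 19]);
translate([1630, 403, 310]) cube([92, 1538, 19]);
translate([1800, 403, 310]) cube([92, 1538, 19]);
translate([1970, 403, 310]) cube([92, 1538, 19]);
translate([2140, 403, 310]) cube([92, 1538, 19]);
translate([2310, 403, 310]) cube([92, 1538, 19]);


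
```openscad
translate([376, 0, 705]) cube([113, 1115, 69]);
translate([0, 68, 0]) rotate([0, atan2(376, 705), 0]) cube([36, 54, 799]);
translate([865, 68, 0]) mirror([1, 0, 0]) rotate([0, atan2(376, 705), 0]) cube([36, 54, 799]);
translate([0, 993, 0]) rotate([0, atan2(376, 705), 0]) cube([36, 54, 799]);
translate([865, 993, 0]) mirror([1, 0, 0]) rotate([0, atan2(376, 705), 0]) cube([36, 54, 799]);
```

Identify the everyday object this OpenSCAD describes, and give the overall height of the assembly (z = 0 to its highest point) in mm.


A sawhorse. The overall height is 774 mm.

A beam across two mirrored pairs of raked legs — a sawhorse. The beam's underside is at z = 705 (matching the legs' vertical rise in atan2(376, 705)) and the beam is 69 mm tall, so its top is at 705 + 69 = 774 mm. The raked legs top out at the beam's underside, so that is the highest point.


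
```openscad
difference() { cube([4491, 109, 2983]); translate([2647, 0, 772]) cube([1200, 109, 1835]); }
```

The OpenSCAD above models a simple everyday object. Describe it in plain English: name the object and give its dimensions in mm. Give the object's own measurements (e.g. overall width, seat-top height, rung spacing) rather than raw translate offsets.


A wall 4491 mm long (x), 109 mm thick (y), 2983 mm tall, with a rectangular window opening cut through it. The opening is 1200 mm wide and 1835 mm tall; its sill is at z = 772 mm and its near (−x) edge is 2647 mm from the wall's −x end. The opening passes through the full wall thickness.


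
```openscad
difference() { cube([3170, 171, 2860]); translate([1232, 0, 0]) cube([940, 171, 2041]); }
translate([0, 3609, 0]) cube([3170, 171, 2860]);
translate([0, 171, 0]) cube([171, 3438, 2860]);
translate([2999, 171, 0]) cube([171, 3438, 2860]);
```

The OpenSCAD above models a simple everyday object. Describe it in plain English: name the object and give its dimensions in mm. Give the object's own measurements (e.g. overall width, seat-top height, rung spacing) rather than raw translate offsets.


A single room: four walls, each 2860 mm tall and 171 mm thick, enclosing an outside footprint 3170×3780 mm (x × y), no floor or roof. The front and back walls (−y and +y sides) run the full x-width; the side walls fit between their inner faces. A door opening 940 mm wide and 2041 mm tall is cut through the front wall from the floor up, its −x edge 1232 mm from the wall's −x end.


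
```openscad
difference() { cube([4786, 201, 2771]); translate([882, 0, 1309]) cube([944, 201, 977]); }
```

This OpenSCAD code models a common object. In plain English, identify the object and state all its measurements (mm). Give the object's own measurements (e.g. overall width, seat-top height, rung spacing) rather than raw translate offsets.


A wall 4786 mm long (x), 201 mm thick (y), 2771 mm tall, with a rectangular window opening cut through it. The opening is 944 mm wide and 977 mm tall; its sill is at z = 1309 mm and its near (−x) edge is 882 mm from the wall's −x end. The opening passes through the full wall thickness.


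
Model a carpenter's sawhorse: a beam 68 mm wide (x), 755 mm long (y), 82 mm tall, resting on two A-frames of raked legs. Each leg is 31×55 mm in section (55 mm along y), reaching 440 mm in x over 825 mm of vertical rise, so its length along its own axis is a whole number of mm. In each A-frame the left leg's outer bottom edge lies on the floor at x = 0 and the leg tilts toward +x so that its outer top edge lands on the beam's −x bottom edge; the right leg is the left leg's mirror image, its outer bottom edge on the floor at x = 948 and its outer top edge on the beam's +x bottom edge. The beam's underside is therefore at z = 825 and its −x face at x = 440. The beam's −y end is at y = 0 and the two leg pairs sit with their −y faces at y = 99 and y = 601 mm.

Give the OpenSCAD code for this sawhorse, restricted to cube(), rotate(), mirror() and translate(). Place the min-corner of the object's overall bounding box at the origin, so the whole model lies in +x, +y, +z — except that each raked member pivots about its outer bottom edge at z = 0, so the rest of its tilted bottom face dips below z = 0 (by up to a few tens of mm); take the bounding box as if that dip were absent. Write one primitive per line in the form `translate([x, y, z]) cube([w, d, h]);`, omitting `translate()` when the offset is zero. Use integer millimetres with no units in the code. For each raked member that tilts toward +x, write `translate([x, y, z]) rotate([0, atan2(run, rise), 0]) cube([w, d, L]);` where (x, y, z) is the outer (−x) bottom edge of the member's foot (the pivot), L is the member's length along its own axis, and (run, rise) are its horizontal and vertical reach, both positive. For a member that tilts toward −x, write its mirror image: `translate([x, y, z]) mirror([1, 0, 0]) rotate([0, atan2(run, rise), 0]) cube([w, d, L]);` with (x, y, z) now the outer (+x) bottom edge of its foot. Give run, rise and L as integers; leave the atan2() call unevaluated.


translate([440, 0, 825]) cube([68, 755, 82]);
translate([0, 99, 0]) rotate([0, atan2(440, 825), 0]) cube([31, 55, 935]);
translate([948, 99, 0]) mirror([1, 0, 0]) rotate([0, atan2(440, 825), 0]) cube([31, 55, 935]);
translate([0, 601, 0]) rotate([0, atan2(440, 825), 0]) cube([31, 55, 935]);
translate([948, 601, 0]) mirror([1, 0, 0]) rotate([0, atan2(440, 825), 0]) cube([31, 55, 935]);


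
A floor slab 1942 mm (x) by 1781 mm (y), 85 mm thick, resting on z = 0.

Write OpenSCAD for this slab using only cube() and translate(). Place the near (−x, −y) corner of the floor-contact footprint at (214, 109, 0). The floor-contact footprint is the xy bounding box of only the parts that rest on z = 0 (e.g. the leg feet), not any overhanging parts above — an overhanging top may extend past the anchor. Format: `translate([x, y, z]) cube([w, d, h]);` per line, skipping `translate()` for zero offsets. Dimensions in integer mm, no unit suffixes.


translate([214, 109, 0]) cube([1942, 1781, 85]);


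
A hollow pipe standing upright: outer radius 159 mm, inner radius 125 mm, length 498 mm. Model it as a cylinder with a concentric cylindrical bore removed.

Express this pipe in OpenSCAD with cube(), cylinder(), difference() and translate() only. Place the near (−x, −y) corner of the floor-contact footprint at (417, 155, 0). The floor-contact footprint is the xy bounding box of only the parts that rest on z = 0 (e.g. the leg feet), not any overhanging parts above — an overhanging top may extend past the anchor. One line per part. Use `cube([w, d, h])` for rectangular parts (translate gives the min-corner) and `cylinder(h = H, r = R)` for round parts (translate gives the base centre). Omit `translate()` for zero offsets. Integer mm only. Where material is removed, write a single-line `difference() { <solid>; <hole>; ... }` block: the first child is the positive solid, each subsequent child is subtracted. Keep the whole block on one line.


difference() { translate([576, 314, 0]) cylinder(h = 498, r = 159); translate([576, 314, 0]) cylinder(h = 498, r = 125); }


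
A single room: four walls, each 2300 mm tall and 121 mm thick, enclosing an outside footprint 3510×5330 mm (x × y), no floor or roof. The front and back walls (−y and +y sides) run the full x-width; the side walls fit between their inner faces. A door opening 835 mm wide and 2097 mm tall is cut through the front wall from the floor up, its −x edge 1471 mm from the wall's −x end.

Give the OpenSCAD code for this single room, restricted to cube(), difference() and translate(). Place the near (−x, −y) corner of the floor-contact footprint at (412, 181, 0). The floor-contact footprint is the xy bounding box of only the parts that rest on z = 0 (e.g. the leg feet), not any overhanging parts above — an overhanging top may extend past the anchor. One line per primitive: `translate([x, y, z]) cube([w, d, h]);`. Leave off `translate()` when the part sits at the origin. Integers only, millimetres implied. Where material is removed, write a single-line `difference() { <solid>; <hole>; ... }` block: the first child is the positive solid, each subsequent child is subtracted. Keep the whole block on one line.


difference() { translate([412, 181, 0]) cube([3510, 121, 2300]); translate([1883, 181, 0]) cube([835, 121, 2097]); }
translate([412, 5390, 0]) cube([3510, 121, 2300]);
translate([412, 302, 0]) cube([121, 5088, 2300]);
translate([3801, 302, 0]) cube([121, 5088, 2300]);


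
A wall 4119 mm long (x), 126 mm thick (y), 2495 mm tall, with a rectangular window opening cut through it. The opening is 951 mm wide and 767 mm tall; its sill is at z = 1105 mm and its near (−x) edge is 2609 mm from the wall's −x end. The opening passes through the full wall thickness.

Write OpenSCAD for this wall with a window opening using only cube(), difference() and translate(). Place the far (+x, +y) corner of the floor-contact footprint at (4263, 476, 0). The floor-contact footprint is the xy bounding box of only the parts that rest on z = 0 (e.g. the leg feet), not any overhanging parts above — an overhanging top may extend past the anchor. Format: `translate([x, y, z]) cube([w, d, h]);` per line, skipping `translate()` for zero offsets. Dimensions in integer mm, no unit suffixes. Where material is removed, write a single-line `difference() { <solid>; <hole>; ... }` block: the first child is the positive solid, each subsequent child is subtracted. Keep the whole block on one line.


difference() { translate([144, 350, 0]) cube([4119, 126, 2495]); translate([2753, 350, 1105]) cube([951, 126, 767]); }


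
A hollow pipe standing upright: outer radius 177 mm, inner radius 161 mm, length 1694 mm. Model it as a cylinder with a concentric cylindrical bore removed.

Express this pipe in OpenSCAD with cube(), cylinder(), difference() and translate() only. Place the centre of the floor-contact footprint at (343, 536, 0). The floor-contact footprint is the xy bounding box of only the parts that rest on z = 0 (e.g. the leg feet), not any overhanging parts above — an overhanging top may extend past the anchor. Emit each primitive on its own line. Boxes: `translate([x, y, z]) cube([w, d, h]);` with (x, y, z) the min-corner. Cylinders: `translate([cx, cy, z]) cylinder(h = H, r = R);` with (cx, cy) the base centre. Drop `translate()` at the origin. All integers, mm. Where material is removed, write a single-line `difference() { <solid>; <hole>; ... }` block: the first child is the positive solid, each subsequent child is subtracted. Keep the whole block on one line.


difference() { translate([343, 536, 0]) cylinder(h = 1694, r = 177); translate([343, 536, 0]) cylinder(h = 1694, r = 161); }


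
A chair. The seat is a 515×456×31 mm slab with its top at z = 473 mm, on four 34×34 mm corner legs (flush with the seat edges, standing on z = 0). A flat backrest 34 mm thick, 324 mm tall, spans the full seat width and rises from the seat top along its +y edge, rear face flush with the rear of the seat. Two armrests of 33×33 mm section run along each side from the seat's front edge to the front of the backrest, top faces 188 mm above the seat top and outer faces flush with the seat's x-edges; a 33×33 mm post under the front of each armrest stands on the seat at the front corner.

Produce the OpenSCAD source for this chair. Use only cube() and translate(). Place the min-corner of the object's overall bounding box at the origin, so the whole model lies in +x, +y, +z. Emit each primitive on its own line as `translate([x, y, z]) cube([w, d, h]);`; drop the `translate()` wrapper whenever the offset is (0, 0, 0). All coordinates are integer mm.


// leg_h = 473 - 31 = 442
// arm post h = 188 - 33 = 155
translate([0, 0, 442]) cube([515, 456, 31]);
cube([34, 34, 442]);
translate([481, 0, 0]) cube([34, 34, 442]);
translate([0, 422, 0]) cube([34, 34, 442]);
translate([481, 422, 0]) cube([34, 34, 442]);
translate([0, 422, 473]) cube([515, 34, 324]);
translate([0, 0, 628]) cube([33, 422, 33]);
translate([482, 0, 628]) cube([33, 422, 33]);
translate([0, 0, 473]) cube([33, 33, 155]);
translate([482, 0, 473]) cube([33, 33, 155]);


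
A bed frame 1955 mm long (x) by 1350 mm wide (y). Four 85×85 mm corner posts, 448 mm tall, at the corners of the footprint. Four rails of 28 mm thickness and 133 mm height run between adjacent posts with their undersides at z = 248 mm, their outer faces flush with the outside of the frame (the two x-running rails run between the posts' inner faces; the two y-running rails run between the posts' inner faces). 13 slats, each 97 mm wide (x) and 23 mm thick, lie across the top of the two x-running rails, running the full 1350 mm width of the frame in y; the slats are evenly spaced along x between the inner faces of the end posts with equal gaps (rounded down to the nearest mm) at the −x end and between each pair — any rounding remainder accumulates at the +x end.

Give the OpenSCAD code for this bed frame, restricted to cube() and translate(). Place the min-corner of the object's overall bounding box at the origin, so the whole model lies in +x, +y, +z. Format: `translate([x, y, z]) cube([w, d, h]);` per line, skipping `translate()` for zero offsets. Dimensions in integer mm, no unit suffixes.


cube([85, 85, 448]);
translate([0, 1265, 0]) cube([85, 85, 448]);
translate([1870, 0, 0]) cube([85, 85, 448]);
translate([1870, 1265, 0]) cube([85, 85, 448]);
translate([85, 0, 248]) cube([1785, 28, 133]);
translate([85, 1322, 248]) cube([1785, 28, 133]);
translate([0, 85, 248]) cube([28, 1180, 133]);
translate([1927, 85, 248]) cube([28, 1180, 133]);
translate([122, 0, 381]) cube([97, 1350, 23]);
translate([256, 0, 381]) cube([97, 1350, 23]);
translate([390, 0, 381]) cube([97, 1350, 23]);
translate([524, 0, 381]) cube([97, 1350, 23]);
translate([658, 0, 381]) cube([97, 1350, 23]);
translate([792, 0, 381]) cube([97, 1350, 23]);
translate([926, 0, 381]) cube([97, 1350, 23]);
translate([1060, 0, 381]) cube([97, 1350, 23]);
translate([1194, 0, 381]) cube([97, 1350, 23]);
translate([1328, 0, 381]) cube([97, 1350, 23]);
translate([1462, 0, 381]) cube([97, 1350, 23]);
translate([1596, 0, 381]) cube([97, 1350, 23]);
translate([1730, 0, 381]) cube([97, 1350, 23]);


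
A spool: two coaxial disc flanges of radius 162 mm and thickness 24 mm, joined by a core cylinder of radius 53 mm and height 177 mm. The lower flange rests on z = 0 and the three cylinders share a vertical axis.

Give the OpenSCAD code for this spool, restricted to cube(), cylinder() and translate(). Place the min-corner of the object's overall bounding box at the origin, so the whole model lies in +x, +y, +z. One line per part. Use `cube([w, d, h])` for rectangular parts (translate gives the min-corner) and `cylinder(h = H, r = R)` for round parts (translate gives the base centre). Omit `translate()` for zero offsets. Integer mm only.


translate([162, 162, 0]) cylinder(h = 24, r = 162);
translate([162, 162, 24]) cylinder(h = 177, r = 53);
translate([162, 162, 201]) cylinder(h = 24, r = 162);


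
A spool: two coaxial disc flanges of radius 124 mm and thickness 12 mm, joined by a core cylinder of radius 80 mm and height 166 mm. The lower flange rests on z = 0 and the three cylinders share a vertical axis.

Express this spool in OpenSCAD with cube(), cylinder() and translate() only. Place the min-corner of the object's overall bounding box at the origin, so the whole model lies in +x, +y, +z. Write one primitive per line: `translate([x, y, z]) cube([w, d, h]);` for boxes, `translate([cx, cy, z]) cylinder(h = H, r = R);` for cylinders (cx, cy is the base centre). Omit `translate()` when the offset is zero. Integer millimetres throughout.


translate([124, 124, 0]) cylinder(h = 12, r = 124);
translate([124, 124, 12]) cylinder(h = 166, r = 80);
translate([124, 124, 178]) cylinder(h = 12, r = 124);


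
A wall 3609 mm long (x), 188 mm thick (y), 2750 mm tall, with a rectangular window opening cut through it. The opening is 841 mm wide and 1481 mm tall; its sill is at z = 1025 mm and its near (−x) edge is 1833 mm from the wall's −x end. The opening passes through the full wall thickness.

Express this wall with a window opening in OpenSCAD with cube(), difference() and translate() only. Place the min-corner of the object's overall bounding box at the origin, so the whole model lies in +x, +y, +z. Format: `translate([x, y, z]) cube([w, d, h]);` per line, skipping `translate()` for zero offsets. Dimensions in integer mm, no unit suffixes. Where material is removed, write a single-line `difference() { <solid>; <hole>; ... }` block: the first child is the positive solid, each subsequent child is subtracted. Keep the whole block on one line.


difference() { cube([3609, 188, 2750]); translate([1833, 0, 1025]) cube([841, 188, 1481]); }


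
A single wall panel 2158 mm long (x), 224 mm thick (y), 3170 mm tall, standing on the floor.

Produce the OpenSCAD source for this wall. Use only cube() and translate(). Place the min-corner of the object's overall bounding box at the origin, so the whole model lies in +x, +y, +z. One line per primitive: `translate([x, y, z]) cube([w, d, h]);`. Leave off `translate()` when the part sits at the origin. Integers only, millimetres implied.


cube([2158, 224, 3170]);


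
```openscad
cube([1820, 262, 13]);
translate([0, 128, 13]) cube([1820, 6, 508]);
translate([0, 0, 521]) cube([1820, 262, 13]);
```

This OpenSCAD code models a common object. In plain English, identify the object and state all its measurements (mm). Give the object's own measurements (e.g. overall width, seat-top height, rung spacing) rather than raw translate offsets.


An I-beam lying along x, 1820 mm long. Overall section height 534 mm. Two flanges 262 mm wide (y) and 13 mm thick, one on the floor and one at the top; a web 6 mm thick runs between them, centred on the flange width.


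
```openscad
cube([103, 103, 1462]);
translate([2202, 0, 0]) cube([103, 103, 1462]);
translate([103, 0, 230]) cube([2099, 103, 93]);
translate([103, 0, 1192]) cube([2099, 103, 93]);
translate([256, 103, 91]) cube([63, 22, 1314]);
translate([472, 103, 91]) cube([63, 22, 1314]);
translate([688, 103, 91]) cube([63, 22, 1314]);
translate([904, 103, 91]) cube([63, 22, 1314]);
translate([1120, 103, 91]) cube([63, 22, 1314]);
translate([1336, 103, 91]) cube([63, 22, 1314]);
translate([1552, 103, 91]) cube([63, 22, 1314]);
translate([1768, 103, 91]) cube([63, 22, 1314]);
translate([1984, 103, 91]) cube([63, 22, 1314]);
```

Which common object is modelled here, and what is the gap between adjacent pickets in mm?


A fence section. The picket gap is 153 mm.

Two posts, two rails, 9 pickets — a fence section. Span 2099 mm holds 9 pickets of 63 mm with 10 equal gaps: ⌊(2099 − 9·63) / 10⌋ = 153 mm.


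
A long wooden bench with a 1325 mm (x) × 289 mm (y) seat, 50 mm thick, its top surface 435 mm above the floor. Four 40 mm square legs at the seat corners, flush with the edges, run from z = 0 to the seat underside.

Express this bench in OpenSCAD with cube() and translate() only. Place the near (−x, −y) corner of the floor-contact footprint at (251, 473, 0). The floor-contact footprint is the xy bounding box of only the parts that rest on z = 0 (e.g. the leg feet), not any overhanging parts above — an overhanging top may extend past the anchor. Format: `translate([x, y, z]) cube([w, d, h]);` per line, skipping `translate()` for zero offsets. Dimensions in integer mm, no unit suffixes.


// leg_h = 435 − 50 = 385
translate([251, 473, 385]) cube([1325, 289, 50]);
translate([251, 473, 0]) cube([40, 40, 385]);
translate([251, 722, 0]) cube([40, 40, 385]);
translate([1536, 473, 0]) cube([40, 40, 385]);
translate([1536, 722, 0]) cube([40, 40, 385]);


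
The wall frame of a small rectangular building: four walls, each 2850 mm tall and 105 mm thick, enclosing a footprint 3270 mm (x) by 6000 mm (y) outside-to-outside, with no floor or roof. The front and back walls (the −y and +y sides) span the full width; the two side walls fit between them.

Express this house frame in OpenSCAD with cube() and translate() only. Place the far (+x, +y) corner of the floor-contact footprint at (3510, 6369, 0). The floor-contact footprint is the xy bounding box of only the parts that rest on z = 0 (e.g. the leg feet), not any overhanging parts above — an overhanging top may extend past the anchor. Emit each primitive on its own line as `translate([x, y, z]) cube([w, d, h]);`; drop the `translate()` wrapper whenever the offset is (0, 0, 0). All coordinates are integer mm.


translate([240, 369, 0]) cube([3270, 105, 2850]);
translate([240, 6264, 0]) cube([3270, 105, 2850]);
translate([240, 474, 0]) cube([105, 5790, 2850]);
translate([3405, 474, 0]) cube([105, 5790, 2850]);


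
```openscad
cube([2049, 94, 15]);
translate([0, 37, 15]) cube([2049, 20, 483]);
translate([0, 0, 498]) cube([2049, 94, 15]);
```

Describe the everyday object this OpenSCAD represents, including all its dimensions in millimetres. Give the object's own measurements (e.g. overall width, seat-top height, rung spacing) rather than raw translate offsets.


An I-beam lying along x, 2049 mm long. Overall section height 513 mm. Two flanges 94 mm wide (y) and 15 mm thick, one on the floor and one at the top; a web 20 mm thick runs between them, centred on the flange width.


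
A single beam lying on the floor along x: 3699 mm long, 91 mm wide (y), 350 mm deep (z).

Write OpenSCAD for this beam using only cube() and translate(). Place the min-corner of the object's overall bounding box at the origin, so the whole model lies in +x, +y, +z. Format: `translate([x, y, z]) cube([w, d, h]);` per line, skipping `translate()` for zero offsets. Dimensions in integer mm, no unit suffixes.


cube([3699, 91, 350]);


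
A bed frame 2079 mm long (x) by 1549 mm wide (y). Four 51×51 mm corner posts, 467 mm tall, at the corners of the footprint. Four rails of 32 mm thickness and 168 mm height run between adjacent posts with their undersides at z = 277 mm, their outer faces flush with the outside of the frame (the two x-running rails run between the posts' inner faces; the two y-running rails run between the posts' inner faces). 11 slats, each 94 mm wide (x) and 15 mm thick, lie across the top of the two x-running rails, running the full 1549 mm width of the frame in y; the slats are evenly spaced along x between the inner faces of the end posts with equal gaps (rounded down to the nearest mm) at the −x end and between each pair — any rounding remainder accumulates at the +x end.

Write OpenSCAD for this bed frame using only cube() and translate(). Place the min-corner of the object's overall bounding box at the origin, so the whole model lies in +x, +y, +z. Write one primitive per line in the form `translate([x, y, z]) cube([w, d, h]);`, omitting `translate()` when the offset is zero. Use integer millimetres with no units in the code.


// slat z = rail_z + rail_h = 277 + 168 = 445
// slat gap = ⌊(1977 − 11·94) / 12⌋ = 78
cube([51, 51, 467]);
translate([0, 1498, 0]) cube([51, 51, 467]);
translate([2028, 0, 0]) cube([51, 51, 467]);
translate([2028, 1498, 0]) cube([51, 51, 467]);
translate([51, 0, 277]) cube([1977, 32, 168]);
translate([51, 1517, 277]) cube([1977, 32, 168]);
translate([0, 51, 277]) cube([32, 1447, 168]);
translate([2047, 51, 277]) cube([32, 1447, 168]);
translate([129, 0, 445]) cube([94, 1549, 15]);
translate([301, 0, 445]) cube([94, 1549, 15]);
translate([473, 0, 445]) cube([94, 1549, 15]);
translate([645, 0, 445]) cube([94, 1549, 15]);
translate([817, 0, 445]) cube([94, 1549, 15]);
translate([989, 0, 445]) cube([94, 1549, 15]);
translate([1161, 0, 445]) cube([94, 1549, 15]);
translate([1333, 0, 445]) cube([94, 1549, 15]);
translate([1505, 0, 445]) cube([94, 1549, 15]);
translate([1677, 0, 445]) cube([94, 1549, 15]);
translate([1849, 0, 445]) cube([94, 1549, 15]);


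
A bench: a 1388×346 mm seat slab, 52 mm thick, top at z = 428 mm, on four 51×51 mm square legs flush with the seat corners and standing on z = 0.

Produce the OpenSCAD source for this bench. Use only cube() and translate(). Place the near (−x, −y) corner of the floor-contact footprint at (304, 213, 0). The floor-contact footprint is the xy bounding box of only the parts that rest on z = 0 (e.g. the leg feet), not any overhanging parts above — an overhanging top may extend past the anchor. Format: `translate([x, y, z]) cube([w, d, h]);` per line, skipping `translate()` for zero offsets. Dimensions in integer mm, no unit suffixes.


translate([304, 213, 376]) cube([1388, 346, 52]);
translate([304, 213, 0]) cube([51, 51, 376]);
translate([304, 508, 0]) cube([51, 51, 376]);
translate([1641, 213, 0]) cube([51, 51, 376]);
translate([1641, 508, 0]) cube([51, 51, 376]);


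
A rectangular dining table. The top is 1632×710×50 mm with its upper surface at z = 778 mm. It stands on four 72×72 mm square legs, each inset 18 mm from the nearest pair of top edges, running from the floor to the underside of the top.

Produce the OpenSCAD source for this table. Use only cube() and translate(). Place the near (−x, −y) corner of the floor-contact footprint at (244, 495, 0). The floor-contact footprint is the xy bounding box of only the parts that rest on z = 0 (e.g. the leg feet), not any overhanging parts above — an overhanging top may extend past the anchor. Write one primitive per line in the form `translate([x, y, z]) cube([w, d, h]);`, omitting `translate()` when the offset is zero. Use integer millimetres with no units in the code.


translate([226, 477, 728]) cube([1632, 710, 50]);
translate([244, 495, 0]) cube([72, 72, 728]);
translate([1768, 495, 0]) cube([72, 72, 728]);
translate([244, 1097, 0]) cube([72, 72, 728]);
translate([1768, 1097, 0]) cube([72, 72, 728]);


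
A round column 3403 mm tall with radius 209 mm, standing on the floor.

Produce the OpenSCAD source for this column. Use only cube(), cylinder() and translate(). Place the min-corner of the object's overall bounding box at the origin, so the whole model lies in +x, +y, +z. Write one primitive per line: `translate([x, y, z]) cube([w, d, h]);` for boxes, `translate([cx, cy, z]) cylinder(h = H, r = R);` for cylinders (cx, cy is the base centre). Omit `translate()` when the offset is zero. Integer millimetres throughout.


translate([209, 209, 0]) cylinder(h = 3403, r = 209);


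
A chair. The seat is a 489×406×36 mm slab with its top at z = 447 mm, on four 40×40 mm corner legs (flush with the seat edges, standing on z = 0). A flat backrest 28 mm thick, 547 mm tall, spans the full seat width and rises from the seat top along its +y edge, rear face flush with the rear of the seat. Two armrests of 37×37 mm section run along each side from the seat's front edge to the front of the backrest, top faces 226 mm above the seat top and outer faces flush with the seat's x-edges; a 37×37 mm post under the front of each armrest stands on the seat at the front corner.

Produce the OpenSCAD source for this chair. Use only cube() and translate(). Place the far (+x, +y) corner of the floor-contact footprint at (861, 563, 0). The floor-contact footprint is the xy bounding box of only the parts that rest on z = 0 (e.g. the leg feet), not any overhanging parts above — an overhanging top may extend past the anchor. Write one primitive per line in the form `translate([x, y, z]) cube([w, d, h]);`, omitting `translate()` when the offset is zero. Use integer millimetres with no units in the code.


// leg_h = 447 - 36 = 411
// arm post h = 226 - 37 = 189
translate([372, 157, 411]) cube([489, 406, 36]);
translate([372, 157, 0]) cube([40, 40, 411]);
translate([821, 157, 0]) cube([40, 40, 411]);
translate([372, 523, 0]) cube([40, 40, 411]);
translate([821, 523, 0]) cube([40, 40, 411]);
translate([372, 535, 447]) cube([489, 28, 547]);
translate([372, 157, 636]) cube([37, 378, 37]);
translate([824, 157, 636]) cube([37, 378, 37]);
translate([372, 157, 447]) cube([37, 37, 189]);
translate([824, 157, 447]) cube([37, 37, 189]);


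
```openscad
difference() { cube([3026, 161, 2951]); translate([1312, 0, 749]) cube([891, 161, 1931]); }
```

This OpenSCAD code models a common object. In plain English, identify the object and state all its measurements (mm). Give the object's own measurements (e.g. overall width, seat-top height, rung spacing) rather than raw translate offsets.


A wall 3026 mm long (x), 161 mm thick (y), 2951 mm tall, with a rectangular window opening cut through it. The opening is 891 mm wide and 1931 mm tall; its sill is at z = 749 mm and its near (−x) edge is 1312 mm from the wall's −x end. The opening passes through the full wall thickness.
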